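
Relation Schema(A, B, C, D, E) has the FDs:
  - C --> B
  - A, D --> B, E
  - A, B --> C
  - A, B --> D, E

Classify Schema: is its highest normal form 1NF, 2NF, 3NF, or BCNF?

3NF

Candidate keys: {A, B}, {A, C}, {A, D}. Prime attributes: {A, B, C, D}.
For C --> B we have {C}⁺ = {B, C}; {C} is not a superkey, so BCNF fails.
Its right-hand attributes {B} are all prime, as are those of every other non-superkey FD — the relation is in 3NF.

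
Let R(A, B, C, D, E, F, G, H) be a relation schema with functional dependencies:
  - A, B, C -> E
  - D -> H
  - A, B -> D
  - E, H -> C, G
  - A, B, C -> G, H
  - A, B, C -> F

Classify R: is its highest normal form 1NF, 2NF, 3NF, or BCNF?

Candidate keys: {A, B, C}, {A, B, E}. Prime attributes: {A, B, C, E}.
D -> H: {D}⁺ = {D, H}, which is not all of the attributes, so the left side is not a superkey — BCNF is violated.
Because {H} is non-prime and the left side of D -> H is not a superkey, the relation is not in 3NF.
The proper key subset {A, B} of {A, B, C} determines non-prime {D, H}, so the relation is not even in 2NF.

1NF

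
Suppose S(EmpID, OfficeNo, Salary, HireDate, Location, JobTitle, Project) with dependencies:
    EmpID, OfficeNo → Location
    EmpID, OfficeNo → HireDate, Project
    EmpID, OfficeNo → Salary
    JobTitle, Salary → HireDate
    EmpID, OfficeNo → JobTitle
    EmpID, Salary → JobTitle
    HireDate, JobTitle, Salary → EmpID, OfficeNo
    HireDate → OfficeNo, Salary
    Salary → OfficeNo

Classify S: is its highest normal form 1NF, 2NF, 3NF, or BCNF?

Candidate keys: {EmpID, HireDate}, {EmpID, OfficeNo}, {EmpID, Salary}, {HireDate, JobTitle}, {JobTitle, Salary}. Prime attributes: {EmpID, HireDate, JobTitle, OfficeNo, Salary}.
HireDate → OfficeNo, Salary breaks BCNF: {HireDate}⁺ = {HireDate, OfficeNo, Salary}, so {HireDate} is not a superkey.
Since {OfficeNo, Salary} ⊆ prime attributes and every other non-superkey FD also has a prime right side, the schema is in 3NF.

3NF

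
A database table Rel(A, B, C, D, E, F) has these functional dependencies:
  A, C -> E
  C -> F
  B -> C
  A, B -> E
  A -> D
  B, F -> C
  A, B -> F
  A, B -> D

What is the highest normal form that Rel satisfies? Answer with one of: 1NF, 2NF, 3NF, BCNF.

Candidate key: {A, B}. Prime attributes: {A, B}.
A, C -> E breaks BCNF: {A, C}⁺ = {A, C, D, E, F}, so {A, C} is not a superkey.
A, C -> E determines the non-prime attribute {E} from a non-superkey — 3NF is violated.
{A} is a proper subset of the key {A, B}, and {A}⁺ contains the non-prime attribute {D} — a partial dependency, so 2NF is violated.

1NF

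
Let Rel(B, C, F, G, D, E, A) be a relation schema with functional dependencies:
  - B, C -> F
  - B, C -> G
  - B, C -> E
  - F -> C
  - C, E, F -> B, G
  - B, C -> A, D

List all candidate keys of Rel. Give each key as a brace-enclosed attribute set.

{B, C}⁺ = {A, B, C, D, E, F, G}, which is every attribute, so {B, C} is a candidate key.
{B, F}⁺ = {A, B, C, D, E, F, G}, which is every attribute, so {B, F} is a candidate key.
{E, F}⁺ = {A, B, C, D, E, F, G}, which is every attribute, so {E, F} is a candidate key.
Any other superkey properly contains one of these, so there are no further candidate keys.

{B, C}, {B, F}, {E, F}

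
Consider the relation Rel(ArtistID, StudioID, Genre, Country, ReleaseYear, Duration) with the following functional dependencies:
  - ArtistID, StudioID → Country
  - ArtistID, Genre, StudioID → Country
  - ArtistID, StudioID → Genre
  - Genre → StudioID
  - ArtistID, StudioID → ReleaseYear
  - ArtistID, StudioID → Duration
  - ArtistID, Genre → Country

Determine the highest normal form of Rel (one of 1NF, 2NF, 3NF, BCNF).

3NF

Candidate keys: {ArtistID, Genre}, {ArtistID, StudioID}. Prime attributes: {ArtistID, Genre, StudioID}.
For Genre → StudioID we have {Genre}⁺ = {Genre, StudioID}; {Genre} is not a superkey, so BCNF fails.
Its right-hand attributes {StudioID} are all prime, as are those of every other non-superkey FD — the relation is in 3NF.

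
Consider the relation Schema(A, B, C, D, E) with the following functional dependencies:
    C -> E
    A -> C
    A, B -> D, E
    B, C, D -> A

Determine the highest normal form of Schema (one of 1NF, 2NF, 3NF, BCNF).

1NF

Candidate keys: {A, B}, {B, C, D}. Prime attributes: {A, B, C, D}.
C -> E: {C}⁺ = {C, E}, which is not all of the attributes, so the left side is not a superkey — BCNF is violated.
Because {E} is non-prime and the left side of C -> E is not a superkey, the relation is not in 3NF.
Since {A} ⊂ {A, B} and {A}⁺ ⊇ {E} with {E} non-prime, there is a partial dependency; 2NF fails.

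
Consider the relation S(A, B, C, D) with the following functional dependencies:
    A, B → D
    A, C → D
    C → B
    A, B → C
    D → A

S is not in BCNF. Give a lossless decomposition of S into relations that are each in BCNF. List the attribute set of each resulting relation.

Candidate keys of the original relation: {A, B}, {A, C}, {B, D}, {C, D}.
{A, B, C, D}: {C} determines {B, C} here but is not a superkey — split on C → B, giving {B, C} and {A, C, D}.
{B, C} is in BCNF.
{A, C, D}: {D} determines {A, D} here but is not a superkey — split on D → A, giving {A, D} and {C, D}.
{A, D} is in BCNF.
{C, D} is in BCNF.

{A, D}; {B, C}; {C, D}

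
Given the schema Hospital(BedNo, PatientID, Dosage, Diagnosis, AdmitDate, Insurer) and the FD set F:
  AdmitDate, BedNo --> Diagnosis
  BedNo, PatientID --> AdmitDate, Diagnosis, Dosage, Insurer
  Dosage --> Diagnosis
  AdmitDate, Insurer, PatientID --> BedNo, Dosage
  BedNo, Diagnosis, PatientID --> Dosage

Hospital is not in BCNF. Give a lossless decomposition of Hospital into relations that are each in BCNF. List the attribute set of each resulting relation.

Candidate keys of the original relation: {AdmitDate, Insurer, PatientID}, {BedNo, PatientID}.
In {AdmitDate, BedNo, Diagnosis, Dosage, Insurer, PatientID}, {AdmitDate, BedNo} is not a superkey ({AdmitDate, BedNo}⁺ restricted to this set is {AdmitDate, BedNo, Diagnosis}), so split on AdmitDate, BedNo --> Diagnosis into {AdmitDate, BedNo, Diagnosis} and {AdmitDate, BedNo, Dosage, Insurer, PatientID}.
{AdmitDate, BedNo, Diagnosis} has no BCNF violation.
{AdmitDate, BedNo, Dosage, Insurer, PatientID} has no BCNF violation.

{AdmitDate, BedNo, Diagnosis}; {AdmitDate, BedNo, Dosage, Insurer, PatientID}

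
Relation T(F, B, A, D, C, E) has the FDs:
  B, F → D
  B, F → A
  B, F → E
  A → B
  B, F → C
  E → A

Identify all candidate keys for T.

No FD produces {F}, so it must be in every candidate key.
Closure of {A, F} is {A, B, C, D, E, F}, the whole schema; {A, F} is a candidate key.
Closure of {B, F} is {A, B, C, D, E, F}, the whole schema; {B, F} is a candidate key.
Closure of {E, F} is {A, B, C, D, E, F}, the whole schema; {E, F} is a candidate key.
Any other superkey properly contains one of these, so there are no further candidate keys.

{A, F}, {B, F}, {E, F}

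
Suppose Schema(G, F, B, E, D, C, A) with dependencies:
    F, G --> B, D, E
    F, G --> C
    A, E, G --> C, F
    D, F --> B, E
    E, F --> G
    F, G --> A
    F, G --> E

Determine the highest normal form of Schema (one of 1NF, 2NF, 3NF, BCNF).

BCNF

Candidate keys: {A, E, G}, {D, F}, {E, F}, {F, G}. Prime attributes: {A, D, E, F, G}.
The left-hand side of every FD is a superkey, so BCNF is satisfied.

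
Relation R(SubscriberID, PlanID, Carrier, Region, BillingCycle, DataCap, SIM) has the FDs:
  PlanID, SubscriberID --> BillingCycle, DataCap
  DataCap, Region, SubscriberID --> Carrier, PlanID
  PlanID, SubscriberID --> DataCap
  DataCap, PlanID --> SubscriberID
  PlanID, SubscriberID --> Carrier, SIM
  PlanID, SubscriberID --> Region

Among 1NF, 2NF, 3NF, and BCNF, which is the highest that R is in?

BCNF

Candidate keys: {DataCap, PlanID}, {DataCap, Region, SubscriberID}, {PlanID, SubscriberID}. Prime attributes: {DataCap, PlanID, Region, SubscriberID}.
Every FD has a superkey on the left, so the relation is in BCNF.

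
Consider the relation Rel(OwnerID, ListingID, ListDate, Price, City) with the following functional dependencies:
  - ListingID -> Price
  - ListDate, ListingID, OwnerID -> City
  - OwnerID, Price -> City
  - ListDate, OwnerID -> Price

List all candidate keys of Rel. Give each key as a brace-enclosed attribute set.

{ListDate, ListingID, OwnerID}

No FD produces {ListDate, ListingID, OwnerID}, so they must be in every candidate key.
Closure of {ListDate, ListingID, OwnerID} is {City, ListDate, ListingID, OwnerID, Price}, the whole schema; {ListDate, ListingID, OwnerID} is a candidate key.
No smaller or unrelated set reaches every attribute, so there are no other keys.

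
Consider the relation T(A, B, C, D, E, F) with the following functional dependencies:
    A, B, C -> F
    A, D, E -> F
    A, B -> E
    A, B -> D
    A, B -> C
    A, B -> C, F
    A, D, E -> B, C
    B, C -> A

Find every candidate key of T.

{A, B} is a candidate key since {A, B}⁺ = {A, B, C, D, E, F} covers every attribute.
{B, C} is a candidate key since {B, C}⁺ = {A, B, C, D, E, F} covers every attribute.
{A, D, E} is a candidate key since {A, D, E}⁺ = {A, B, C, D, E, F} covers every attribute.
No proper subset of any of these is a key, and no other minimal superkey exists.

{A, B}, {A, D, E}, {B, C}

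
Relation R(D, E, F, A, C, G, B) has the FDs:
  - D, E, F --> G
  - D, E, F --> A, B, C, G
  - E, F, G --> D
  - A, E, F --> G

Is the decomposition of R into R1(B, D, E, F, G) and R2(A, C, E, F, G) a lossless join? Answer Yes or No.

Yes

R1 ∩ R2 = {E, F, G}; its closure under F is {A, B, C, D, E, F, G}.
This includes all of R1, so the common attributes are a superkey of R1 — the join is lossless.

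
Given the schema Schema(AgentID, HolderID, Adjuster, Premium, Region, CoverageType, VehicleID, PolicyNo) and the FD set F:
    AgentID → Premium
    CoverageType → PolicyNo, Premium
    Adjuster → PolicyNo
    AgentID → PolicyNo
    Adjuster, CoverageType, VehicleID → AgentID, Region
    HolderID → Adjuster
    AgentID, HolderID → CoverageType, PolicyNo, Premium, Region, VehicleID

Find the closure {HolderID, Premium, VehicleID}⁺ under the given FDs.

Start with {HolderID, Premium, VehicleID}.
HolderID → Adjuster applies; add {Adjuster} → now {Adjuster, HolderID, Premium, VehicleID}.
Adjuster → PolicyNo applies; add {PolicyNo} → now {Adjuster, HolderID, PolicyNo, Premium, VehicleID}.
No further FD applies.

{Adjuster, HolderID, PolicyNo, Premium, VehicleID}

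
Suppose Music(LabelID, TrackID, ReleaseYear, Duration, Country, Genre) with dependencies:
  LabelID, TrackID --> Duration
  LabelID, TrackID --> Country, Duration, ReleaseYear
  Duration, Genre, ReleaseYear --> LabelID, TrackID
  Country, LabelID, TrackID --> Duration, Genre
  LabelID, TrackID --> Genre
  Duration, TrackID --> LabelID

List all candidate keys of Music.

{Duration, Genre, ReleaseYear}, {Duration, TrackID}, {LabelID, TrackID}

{Duration, TrackID}⁺ = {Country, Duration, Genre, LabelID, ReleaseYear, TrackID} — all of the relation — so {Duration, TrackID} is a candidate key.
{LabelID, TrackID}⁺ = {Country, Duration, Genre, LabelID, ReleaseYear, TrackID} — all of the relation — so {LabelID, TrackID} is a candidate key.
{Duration, Genre, ReleaseYear}⁺ = {Country, Duration, Genre, LabelID, ReleaseYear, TrackID} — all of the relation — so {Duration, Genre, ReleaseYear} is a candidate key.
Any other superkey properly contains one of these, so there are no further candidate keys.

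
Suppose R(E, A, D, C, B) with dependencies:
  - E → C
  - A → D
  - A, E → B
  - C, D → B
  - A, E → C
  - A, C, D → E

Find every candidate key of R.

{A, C}, {A, E}

Attributes never on any right-hand side: {A} — every candidate key must contain it.
{A, C}⁺ = {A, B, C, D, E} — all of the relation — so {A, C} is a candidate key.
{A, E}⁺ = {A, B, C, D, E} — all of the relation — so {A, E} is a candidate key.
No proper subset of any of these is a key, and no other minimal superkey exists.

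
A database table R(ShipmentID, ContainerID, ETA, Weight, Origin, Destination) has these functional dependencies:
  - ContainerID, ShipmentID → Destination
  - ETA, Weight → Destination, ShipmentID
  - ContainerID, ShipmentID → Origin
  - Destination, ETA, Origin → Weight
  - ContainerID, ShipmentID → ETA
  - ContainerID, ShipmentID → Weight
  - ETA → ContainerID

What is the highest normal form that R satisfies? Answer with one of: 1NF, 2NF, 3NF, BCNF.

3NF

Candidate keys: {ContainerID, ShipmentID}, {Destination, ETA, Origin}, {ETA, ShipmentID}, {ETA, Weight}. Prime attributes: {ContainerID, Destination, ETA, Origin, ShipmentID, Weight}.
ETA → ContainerID breaks BCNF: {ETA}⁺ = {ContainerID, ETA}, so {ETA} is not a superkey.
But every attribute on its right side ({ContainerID}) is prime, and the same holds for every other non-superkey FD, so 3NF still holds.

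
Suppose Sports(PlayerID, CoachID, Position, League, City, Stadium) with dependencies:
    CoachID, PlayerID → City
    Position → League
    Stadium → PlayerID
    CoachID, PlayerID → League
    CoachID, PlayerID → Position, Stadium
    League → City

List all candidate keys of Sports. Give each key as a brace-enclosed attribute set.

{CoachID, PlayerID}, {CoachID, Stadium}

No FD produces {CoachID}, so it must be in every candidate key.
{CoachID, PlayerID}⁺ = {City, CoachID, League, PlayerID, Position, Stadium} — all of the relation — so {CoachID, PlayerID} is a candidate key.
{CoachID, Stadium}⁺ = {City, CoachID, League, PlayerID, Position, Stadium} — all of the relation — so {CoachID, Stadium} is a candidate key.
No proper subset of any of these is a key, and no other minimal superkey exists.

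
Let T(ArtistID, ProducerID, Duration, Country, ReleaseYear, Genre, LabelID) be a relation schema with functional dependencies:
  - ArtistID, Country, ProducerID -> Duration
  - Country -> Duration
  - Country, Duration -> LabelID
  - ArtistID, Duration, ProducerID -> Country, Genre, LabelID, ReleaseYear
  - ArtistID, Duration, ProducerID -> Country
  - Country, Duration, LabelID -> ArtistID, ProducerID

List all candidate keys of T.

{Country} is a candidate key since {Country}⁺ = {ArtistID, Country, Duration, Genre, LabelID, ProducerID, ReleaseYear} covers every attribute.
{ArtistID, Duration, ProducerID} is a candidate key since {ArtistID, Duration, ProducerID}⁺ = {ArtistID, Country, Duration, Genre, LabelID, ProducerID, ReleaseYear} covers every attribute.
These are minimal and exhaustive — every other superkey contains one of them.

{ArtistID, Duration, ProducerID}, {Country}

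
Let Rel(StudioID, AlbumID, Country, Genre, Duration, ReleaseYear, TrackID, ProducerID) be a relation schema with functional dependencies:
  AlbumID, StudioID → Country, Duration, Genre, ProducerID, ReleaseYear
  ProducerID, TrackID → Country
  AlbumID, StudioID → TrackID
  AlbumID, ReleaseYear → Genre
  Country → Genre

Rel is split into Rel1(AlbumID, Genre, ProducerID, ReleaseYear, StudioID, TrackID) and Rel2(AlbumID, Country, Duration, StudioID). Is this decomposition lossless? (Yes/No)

Yes

Common attributes: {AlbumID, StudioID}; their closure is {AlbumID, Country, Duration, Genre, ProducerID, ReleaseYear, StudioID, TrackID}.
Since Rel1 ⊆ {AlbumID, Country, Duration, Genre, ProducerID, ReleaseYear, StudioID, TrackID}, the intersection is a superkey of Rel1; the decomposition is lossless.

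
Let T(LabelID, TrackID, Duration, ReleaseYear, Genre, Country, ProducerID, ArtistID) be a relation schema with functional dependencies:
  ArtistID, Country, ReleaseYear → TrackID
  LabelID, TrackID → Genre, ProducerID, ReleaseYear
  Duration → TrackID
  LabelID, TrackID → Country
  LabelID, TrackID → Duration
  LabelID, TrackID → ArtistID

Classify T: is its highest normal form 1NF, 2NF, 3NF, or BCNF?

3NF

Candidate keys: {ArtistID, Country, LabelID, ReleaseYear}, {Duration, LabelID}, {LabelID, TrackID}. Prime attributes: {ArtistID, Country, Duration, LabelID, ReleaseYear, TrackID}.
ArtistID, Country, ReleaseYear → TrackID breaks BCNF: {ArtistID, Country, ReleaseYear}⁺ = {ArtistID, Country, ReleaseYear, TrackID}, so {ArtistID, Country, ReleaseYear} is not a superkey.
But every attribute on its right side ({TrackID}) is prime, and the same holds for every other non-superkey FD, so 3NF still holds.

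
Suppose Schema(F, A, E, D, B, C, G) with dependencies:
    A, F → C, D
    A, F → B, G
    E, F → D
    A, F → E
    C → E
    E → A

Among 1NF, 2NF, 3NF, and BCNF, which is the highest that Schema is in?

3NF

Candidate keys: {A, F}, {C, F}, {E, F}. Prime attributes: {A, C, E, F}.
For C → E we have {C}⁺ = {A, C, E}; {C} is not a superkey, so BCNF fails.
But every attribute on its right side ({E}) is prime, and the same holds for every other non-superkey FD, so 3NF still holds.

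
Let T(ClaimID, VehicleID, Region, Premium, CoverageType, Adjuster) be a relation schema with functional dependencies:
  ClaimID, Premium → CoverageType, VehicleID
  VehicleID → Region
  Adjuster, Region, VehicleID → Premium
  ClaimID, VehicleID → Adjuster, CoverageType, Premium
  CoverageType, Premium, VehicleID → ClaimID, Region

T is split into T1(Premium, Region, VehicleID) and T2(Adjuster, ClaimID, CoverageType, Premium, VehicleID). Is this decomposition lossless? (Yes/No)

T1 ∩ T2 = {Premium, VehicleID}; its closure under F is {Premium, Region, VehicleID}.
This includes all of T1, so the common attributes are a superkey of T1 — the join is lossless.

Yes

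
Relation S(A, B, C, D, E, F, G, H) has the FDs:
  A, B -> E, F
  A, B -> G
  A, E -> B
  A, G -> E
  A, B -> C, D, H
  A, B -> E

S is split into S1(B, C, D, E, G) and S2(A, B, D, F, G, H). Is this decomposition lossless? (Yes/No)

Common attributes: {B, D, G}; their closure is {B, D, G}.
Neither S1 nor S2 is contained in that closure, so the decomposition is lossy.

No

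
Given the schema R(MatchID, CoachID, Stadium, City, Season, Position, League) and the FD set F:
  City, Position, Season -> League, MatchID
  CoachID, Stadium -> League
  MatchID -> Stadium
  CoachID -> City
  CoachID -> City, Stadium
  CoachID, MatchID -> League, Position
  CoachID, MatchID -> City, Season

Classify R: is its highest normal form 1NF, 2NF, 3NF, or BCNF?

1NF

Candidate keys: {CoachID, MatchID}, {CoachID, Position, Season}. Prime attributes: {CoachID, MatchID, Position, Season}.
For City, Position, Season -> League, MatchID we have {City, Position, Season}⁺ = {City, League, MatchID, Position, Season, Stadium}; {City, Position, Season} is not a superkey, so BCNF fails.
Because {League} is non-prime and the left side of City, Position, Season -> League, MatchID is not a superkey, the relation is not in 3NF.
{CoachID} is a proper subset of the key {CoachID, MatchID}, and {CoachID}⁺ contains the non-prime attributes {City, League, Stadium} — a partial dependency, so 2NF is violated.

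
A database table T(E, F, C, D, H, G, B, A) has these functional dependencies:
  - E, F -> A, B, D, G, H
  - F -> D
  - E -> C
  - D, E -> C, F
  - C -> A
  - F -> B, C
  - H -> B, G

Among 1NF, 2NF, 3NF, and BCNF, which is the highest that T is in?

1NF

Candidate keys: {D, E}, {E, F}. Prime attributes: {D, E, F}.
F -> D: {F}⁺ = {A, B, C, D, F}, which is not all of the attributes, so the left side is not a superkey — BCNF is violated.
E -> C determines the non-prime attribute {C} from a non-superkey — 3NF is violated.
{E} is a proper subset of the key {D, E}, and {E}⁺ contains the non-prime attributes {A, C} — a partial dependency, so 2NF is violated.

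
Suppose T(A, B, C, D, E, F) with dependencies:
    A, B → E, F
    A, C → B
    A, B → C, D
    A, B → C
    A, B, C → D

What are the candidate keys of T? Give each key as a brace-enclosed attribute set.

{A, B}, {A, C}

No FD produces {A}, so it must be in every candidate key.
{A, B}⁺ = {A, B, C, D, E, F} — all of the relation — so {A, B} is a candidate key.
{A, C}⁺ = {A, B, C, D, E, F} — all of the relation — so {A, C} is a candidate key.
These are minimal and exhaustive — every other superkey contains one of them.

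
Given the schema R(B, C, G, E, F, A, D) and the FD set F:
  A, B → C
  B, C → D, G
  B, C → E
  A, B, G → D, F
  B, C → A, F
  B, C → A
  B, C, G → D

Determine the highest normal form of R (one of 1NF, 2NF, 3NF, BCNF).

Candidate keys: {A, B}, {B, C}. Prime attributes: {A, B, C}.
Every FD has a superkey on the left, so the relation is in BCNF.

BCNF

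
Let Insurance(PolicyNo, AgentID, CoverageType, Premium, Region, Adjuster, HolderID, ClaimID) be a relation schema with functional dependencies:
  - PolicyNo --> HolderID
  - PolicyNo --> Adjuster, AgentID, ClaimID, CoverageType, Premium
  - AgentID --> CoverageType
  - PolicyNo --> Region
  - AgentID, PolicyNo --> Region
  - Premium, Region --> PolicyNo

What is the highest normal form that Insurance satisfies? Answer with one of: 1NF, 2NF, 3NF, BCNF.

Candidate keys: {PolicyNo}, {Premium, Region}. Prime attributes: {PolicyNo, Premium, Region}.
AgentID --> CoverageType: {AgentID}⁺ = {AgentID, CoverageType}, which is not all of the attributes, so the left side is not a superkey — BCNF is violated.
AgentID --> CoverageType determines the non-prime attribute {CoverageType} from a non-superkey — 3NF is violated.
No non-prime attribute depends on a proper subset of any candidate key, so 2NF holds.

2NF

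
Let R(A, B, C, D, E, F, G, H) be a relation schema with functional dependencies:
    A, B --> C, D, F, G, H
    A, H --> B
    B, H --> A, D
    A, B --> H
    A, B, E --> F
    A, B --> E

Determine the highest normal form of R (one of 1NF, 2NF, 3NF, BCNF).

Candidate keys: {A, B}, {A, H}, {B, H}. Prime attributes: {A, B, H}.
The left-hand side of every FD is a superkey, so BCNF is satisfied.

BCNF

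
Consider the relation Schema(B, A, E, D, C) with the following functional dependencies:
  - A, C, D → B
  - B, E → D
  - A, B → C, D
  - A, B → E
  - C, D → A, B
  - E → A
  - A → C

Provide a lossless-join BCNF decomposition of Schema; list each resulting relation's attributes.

{A, C}; {A, E}; {B, D, E}

Candidate keys of the original relation: {A, B}, {A, D}, {B, E}, {C, D}, {D, E}.
In {A, B, C, D, E}, {E} is not a superkey ({E}⁺ restricted to this set is {A, C, E}), so split on E → A, C into {A, C, E} and {B, D, E}.
In {A, C, E}, {A} is not a superkey ({A}⁺ restricted to this set is {A, C}), so split on A → C into {A, C} and {A, E}.
{A, C}: every determinant is a superkey — BCNF.
{A, E}: every determinant is a superkey — BCNF.
{B, D, E}: every determinant is a superkey — BCNF.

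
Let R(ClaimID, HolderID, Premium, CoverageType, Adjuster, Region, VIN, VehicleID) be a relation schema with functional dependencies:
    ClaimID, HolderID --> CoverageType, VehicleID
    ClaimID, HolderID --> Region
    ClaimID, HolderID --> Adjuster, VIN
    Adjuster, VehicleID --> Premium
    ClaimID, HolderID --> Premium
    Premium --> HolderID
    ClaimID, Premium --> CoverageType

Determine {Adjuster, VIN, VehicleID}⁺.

{Adjuster, HolderID, Premium, VIN, VehicleID}

Start with {Adjuster, VIN, VehicleID}.
Adjuster, VehicleID --> Premium applies; add {Premium} → now {Adjuster, Premium, VIN, VehicleID}.
Premium --> HolderID applies; add {HolderID} → now {Adjuster, HolderID, Premium, VIN, VehicleID}.
No further FD applies.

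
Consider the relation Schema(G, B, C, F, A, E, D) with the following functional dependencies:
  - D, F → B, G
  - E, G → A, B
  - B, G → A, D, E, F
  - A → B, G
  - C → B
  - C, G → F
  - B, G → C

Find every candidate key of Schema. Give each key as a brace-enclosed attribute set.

{A}, {B, G}, {C, G}, {D, F}, {E, G}

Closure of {A} is {A, B, C, D, E, F, G}, the whole schema; {A} is a candidate key.
Closure of {B, G} is {A, B, C, D, E, F, G}, the whole schema; {B, G} is a candidate key.
Closure of {C, G} is {A, B, C, D, E, F, G}, the whole schema; {C, G} is a candidate key.
Closure of {D, F} is {A, B, C, D, E, F, G}, the whole schema; {D, F} is a candidate key.
Closure of {E, G} is {A, B, C, D, E, F, G}, the whole schema; {E, G} is a candidate key.
Any other superkey properly contains one of these, so there are no further candidate keys.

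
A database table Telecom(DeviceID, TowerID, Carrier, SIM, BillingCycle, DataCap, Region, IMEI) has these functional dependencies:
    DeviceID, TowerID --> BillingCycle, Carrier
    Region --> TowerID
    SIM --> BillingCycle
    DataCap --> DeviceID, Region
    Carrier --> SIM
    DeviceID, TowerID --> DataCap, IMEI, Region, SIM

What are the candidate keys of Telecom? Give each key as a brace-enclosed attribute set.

{DataCap}, {DeviceID, Region}, {DeviceID, TowerID}

{DataCap} is a candidate key since {DataCap}⁺ = {BillingCycle, Carrier, DataCap, DeviceID, IMEI, Region, SIM, TowerID} covers every attribute.
{DeviceID, Region} is a candidate key since {DeviceID, Region}⁺ = {BillingCycle, Carrier, DataCap, DeviceID, IMEI, Region, SIM, TowerID} covers every attribute.
{DeviceID, TowerID} is a candidate key since {DeviceID, TowerID}⁺ = {BillingCycle, Carrier, DataCap, DeviceID, IMEI, Region, SIM, TowerID} covers every attribute.
Any other superkey properly contains one of these, so there are no further candidate keys.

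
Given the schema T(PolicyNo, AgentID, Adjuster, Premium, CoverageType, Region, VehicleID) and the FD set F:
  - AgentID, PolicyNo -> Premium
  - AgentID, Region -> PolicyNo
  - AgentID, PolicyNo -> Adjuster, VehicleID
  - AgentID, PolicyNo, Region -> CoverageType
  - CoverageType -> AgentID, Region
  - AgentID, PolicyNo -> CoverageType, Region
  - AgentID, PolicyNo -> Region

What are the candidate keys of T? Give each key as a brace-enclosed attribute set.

{AgentID, PolicyNo}, {AgentID, Region}, {CoverageType}

{CoverageType} is a candidate key since {CoverageType}⁺ = {Adjuster, AgentID, CoverageType, PolicyNo, Premium, Region, VehicleID} covers every attribute.
{AgentID, PolicyNo} is a candidate key since {AgentID, PolicyNo}⁺ = {Adjuster, AgentID, CoverageType, PolicyNo, Premium, Region, VehicleID} covers every attribute.
{AgentID, Region} is a candidate key since {AgentID, Region}⁺ = {Adjuster, AgentID, CoverageType, PolicyNo, Premium, Region, VehicleID} covers every attribute.
No proper subset of any of these is a key, and no other minimal superkey exists.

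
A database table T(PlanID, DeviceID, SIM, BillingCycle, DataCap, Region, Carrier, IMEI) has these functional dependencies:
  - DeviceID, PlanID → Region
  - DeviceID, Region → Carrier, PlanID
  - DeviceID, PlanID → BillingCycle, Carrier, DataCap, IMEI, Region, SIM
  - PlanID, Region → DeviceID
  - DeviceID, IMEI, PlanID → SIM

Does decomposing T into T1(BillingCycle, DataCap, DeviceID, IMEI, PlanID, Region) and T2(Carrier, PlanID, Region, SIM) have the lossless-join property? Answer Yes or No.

Common attributes: {PlanID, Region}; their closure is {BillingCycle, Carrier, DataCap, DeviceID, IMEI, PlanID, Region, SIM}.
Since T1 ⊆ {BillingCycle, Carrier, DataCap, DeviceID, IMEI, PlanID, Region, SIM}, the intersection is a superkey of T1; the decomposition is lossless.

Yes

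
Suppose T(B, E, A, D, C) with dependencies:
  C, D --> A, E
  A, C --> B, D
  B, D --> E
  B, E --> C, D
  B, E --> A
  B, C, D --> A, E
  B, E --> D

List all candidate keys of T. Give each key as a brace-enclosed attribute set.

{A, C}⁺ = {A, B, C, D, E}, which is every attribute, so {A, C} is a candidate key.
{B, D}⁺ = {A, B, C, D, E}, which is every attribute, so {B, D} is a candidate key.
{B, E}⁺ = {A, B, C, D, E}, which is every attribute, so {B, E} is a candidate key.
{C, D}⁺ = {A, B, C, D, E}, which is every attribute, so {C, D} is a candidate key.
No proper subset of any of these is a key, and no other minimal superkey exists.

{A, C}, {B, D}, {B, E}, {C, D}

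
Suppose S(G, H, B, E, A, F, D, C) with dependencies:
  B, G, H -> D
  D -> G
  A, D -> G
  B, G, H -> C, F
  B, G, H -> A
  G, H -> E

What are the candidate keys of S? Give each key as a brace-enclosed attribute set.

{B, D, H}, {B, G, H}

{B, H} never appear on the right of any FD, so every key must include all of them.
{B, D, H}⁺ = {A, B, C, D, E, F, G, H}, which is every attribute, so {B, D, H} is a candidate key.
{B, G, H}⁺ = {A, B, C, D, E, F, G, H}, which is every attribute, so {B, G, H} is a candidate key.
These are minimal and exhaustive — every other superkey contains one of them.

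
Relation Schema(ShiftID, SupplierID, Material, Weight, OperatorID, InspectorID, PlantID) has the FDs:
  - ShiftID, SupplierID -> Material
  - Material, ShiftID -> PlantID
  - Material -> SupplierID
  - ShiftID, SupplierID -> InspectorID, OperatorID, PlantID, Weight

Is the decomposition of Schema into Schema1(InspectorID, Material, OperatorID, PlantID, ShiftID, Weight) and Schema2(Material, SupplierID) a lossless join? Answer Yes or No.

Common attributes: {Material}; their closure is {Material, SupplierID}.
Schema2 is contained in that closure, so Schema1 ∩ Schema2 -> Schema2 holds and the join is lossless.

Yes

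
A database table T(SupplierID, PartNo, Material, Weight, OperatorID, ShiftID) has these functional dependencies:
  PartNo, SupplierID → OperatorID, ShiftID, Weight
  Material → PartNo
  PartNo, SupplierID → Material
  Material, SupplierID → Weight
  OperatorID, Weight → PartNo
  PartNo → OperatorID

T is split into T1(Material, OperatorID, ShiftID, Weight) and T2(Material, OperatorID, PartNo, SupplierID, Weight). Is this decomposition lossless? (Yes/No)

Common attributes: {Material, OperatorID, Weight}; their closure is {Material, OperatorID, PartNo, Weight}.
Neither T1 nor T2 is contained in that closure, so the decomposition is lossy.

No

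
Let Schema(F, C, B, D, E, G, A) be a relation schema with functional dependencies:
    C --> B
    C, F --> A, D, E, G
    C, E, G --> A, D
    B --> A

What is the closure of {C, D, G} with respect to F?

{A, B, C, D, G}

Start with {C, D, G}.
C --> B applies; add {B} → now {B, C, D, G}.
B --> A applies; add {A} → now {A, B, C, D, G}.
No further FD applies.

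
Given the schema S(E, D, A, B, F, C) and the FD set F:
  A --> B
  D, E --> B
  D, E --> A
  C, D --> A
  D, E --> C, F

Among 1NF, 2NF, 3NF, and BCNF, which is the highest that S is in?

2NF

Candidate key: {D, E}. Prime attributes: {D, E}.
A --> B: {A}⁺ = {A, B}, which is not all of the attributes, so the left side is not a superkey — BCNF is violated.
Because {B} is non-prime and the left side of A --> B is not a superkey, the relation is not in 3NF.
No non-prime attribute depends on a proper subset of any candidate key, so 2NF holds.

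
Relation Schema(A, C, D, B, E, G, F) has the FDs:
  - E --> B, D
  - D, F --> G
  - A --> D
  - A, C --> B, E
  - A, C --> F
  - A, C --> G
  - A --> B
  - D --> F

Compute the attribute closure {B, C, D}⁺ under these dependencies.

Start with {B, C, D}.
D --> F applies; add {F} → now {B, C, D, F}.
D, F --> G applies; add {G} → now {B, C, D, F, G}.
No further FD applies.

{B, C, D, F, G}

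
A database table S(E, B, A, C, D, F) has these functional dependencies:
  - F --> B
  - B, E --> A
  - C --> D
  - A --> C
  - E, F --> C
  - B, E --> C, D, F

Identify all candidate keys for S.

{B, E}, {E, F}

No FD produces {E}, so it must be in every candidate key.
{B, E} is a candidate key since {B, E}⁺ = {A, B, C, D, E, F} covers every attribute.
{E, F} is a candidate key since {E, F}⁺ = {A, B, C, D, E, F} covers every attribute.
No proper subset of any of these is a key, and no other minimal superkey exists.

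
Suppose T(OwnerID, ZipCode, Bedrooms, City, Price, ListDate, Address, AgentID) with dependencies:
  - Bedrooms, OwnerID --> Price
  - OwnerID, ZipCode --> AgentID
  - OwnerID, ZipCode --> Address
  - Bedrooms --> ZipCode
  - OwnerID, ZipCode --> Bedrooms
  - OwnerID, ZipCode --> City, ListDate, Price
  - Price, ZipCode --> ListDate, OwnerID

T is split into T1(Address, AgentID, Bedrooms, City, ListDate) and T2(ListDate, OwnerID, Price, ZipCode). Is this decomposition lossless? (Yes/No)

The shared attributes are {ListDate} and {ListDate}⁺ = {ListDate}.
T1 ⊄ {ListDate} and T2 ⊄ {ListDate}, so the split is lossy.

No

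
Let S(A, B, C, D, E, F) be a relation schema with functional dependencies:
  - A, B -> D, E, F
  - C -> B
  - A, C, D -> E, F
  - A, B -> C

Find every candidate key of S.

{A, B}, {A, C}

{A} never appears on the right of any FD, so every key must include it.
{A, B}⁺ = {A, B, C, D, E, F} — all of the relation — so {A, B} is a candidate key.
{A, C}⁺ = {A, B, C, D, E, F} — all of the relation — so {A, C} is a candidate key.
Any other superkey properly contains one of these, so there are no further candidate keys.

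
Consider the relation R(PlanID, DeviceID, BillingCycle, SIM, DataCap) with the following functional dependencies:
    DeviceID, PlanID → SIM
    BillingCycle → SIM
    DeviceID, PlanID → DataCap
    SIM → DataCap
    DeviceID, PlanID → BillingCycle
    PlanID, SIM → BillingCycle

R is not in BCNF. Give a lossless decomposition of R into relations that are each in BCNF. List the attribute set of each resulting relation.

{BillingCycle, DeviceID, PlanID}; {BillingCycle, SIM}; {DataCap, SIM}

Candidate key of the original relation: {DeviceID, PlanID}.
Within {BillingCycle, DataCap, DeviceID, PlanID, SIM}: {BillingCycle}⁺ ∩ {BillingCycle, DataCap, DeviceID, PlanID, SIM} = {BillingCycle, DataCap, SIM}, not the whole set, so BillingCycle → DataCap, SIM violates BCNF; decompose into {BillingCycle, DataCap, SIM} and {BillingCycle, DeviceID, PlanID}.
Within {BillingCycle, DataCap, SIM}: {SIM}⁺ ∩ {BillingCycle, DataCap, SIM} = {DataCap, SIM}, not the whole set, so SIM → DataCap violates BCNF; decompose into {DataCap, SIM} and {BillingCycle, SIM}.
{DataCap, SIM} is in BCNF.
{BillingCycle, SIM} is in BCNF.
{BillingCycle, DeviceID, PlanID} is in BCNF.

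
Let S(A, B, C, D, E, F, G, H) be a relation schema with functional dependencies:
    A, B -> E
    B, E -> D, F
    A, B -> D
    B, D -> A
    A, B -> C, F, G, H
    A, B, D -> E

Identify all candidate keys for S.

{A, B}, {B, D}, {B, E}

{B} never appears on the right of any FD, so every key must include it.
Closure of {A, B} is {A, B, C, D, E, F, G, H}, the whole schema; {A, B} is a candidate key.
Closure of {B, D} is {A, B, C, D, E, F, G, H}, the whole schema; {B, D} is a candidate key.
Closure of {B, E} is {A, B, C, D, E, F, G, H}, the whole schema; {B, E} is a candidate key.
No proper subset of any of these is a key, and no other minimal superkey exists.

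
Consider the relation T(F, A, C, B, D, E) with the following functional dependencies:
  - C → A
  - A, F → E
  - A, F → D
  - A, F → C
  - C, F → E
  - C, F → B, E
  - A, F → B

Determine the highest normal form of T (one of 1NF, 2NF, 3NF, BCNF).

3NF

Candidate keys: {A, F}, {C, F}. Prime attributes: {A, C, F}.
C → A breaks BCNF: {C}⁺ = {A, C}, so {C} is not a superkey.
But every attribute on its right side ({A}) is prime, and the same holds for every other non-superkey FD, so 3NF still holds.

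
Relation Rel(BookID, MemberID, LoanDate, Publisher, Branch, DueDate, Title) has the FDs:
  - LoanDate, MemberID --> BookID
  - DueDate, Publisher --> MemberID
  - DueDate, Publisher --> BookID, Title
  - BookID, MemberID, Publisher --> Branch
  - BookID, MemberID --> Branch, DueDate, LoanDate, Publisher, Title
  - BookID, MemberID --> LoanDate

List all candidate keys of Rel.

Closure of {BookID, MemberID} is {BookID, Branch, DueDate, LoanDate, MemberID, Publisher, Title}, the whole schema; {BookID, MemberID} is a candidate key.
Closure of {DueDate, Publisher} is {BookID, Branch, DueDate, LoanDate, MemberID, Publisher, Title}, the whole schema; {DueDate, Publisher} is a candidate key.
Closure of {LoanDate, MemberID} is {BookID, Branch, DueDate, LoanDate, MemberID, Publisher, Title}, the whole schema; {LoanDate, MemberID} is a candidate key.
Any other superkey properly contains one of these, so there are no further candidate keys.

{BookID, MemberID}, {DueDate, Publisher}, {LoanDate, MemberID}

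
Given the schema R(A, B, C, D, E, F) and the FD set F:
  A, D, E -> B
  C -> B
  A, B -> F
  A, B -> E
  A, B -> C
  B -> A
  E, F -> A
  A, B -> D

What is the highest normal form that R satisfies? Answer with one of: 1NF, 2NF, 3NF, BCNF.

3NF

Candidate keys: {A, D, E}, {B}, {C}, {D, E, F}. Prime attributes: {A, B, C, D, E, F}.
E, F -> A breaks BCNF: {E, F}⁺ = {A, E, F}, so {E, F} is not a superkey.
Since {A} ⊆ prime attributes and every other non-superkey FD also has a prime right side, the schema is in 3NF.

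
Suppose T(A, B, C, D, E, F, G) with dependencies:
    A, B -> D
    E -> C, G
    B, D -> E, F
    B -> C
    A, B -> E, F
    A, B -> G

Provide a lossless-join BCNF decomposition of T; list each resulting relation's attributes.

{A, B, D}; {B, D, E, F}; {C, E, G}

Candidate key of the original relation: {A, B}.
In {A, B, C, D, E, F, G}, {E} is not a superkey ({E}⁺ restricted to this set is {C, E, G}), so split on E -> C, G into {C, E, G} and {A, B, D, E, F}.
{C, E, G} has no BCNF violation.
In {A, B, D, E, F}, {B, D} is not a superkey ({B, D}⁺ restricted to this set is {B, D, E, F}), so split on B, D -> E, F into {B, D, E, F} and {A, B, D}.
{B, D, E, F} has no BCNF violation.
{A, B, D} has no BCNF violation.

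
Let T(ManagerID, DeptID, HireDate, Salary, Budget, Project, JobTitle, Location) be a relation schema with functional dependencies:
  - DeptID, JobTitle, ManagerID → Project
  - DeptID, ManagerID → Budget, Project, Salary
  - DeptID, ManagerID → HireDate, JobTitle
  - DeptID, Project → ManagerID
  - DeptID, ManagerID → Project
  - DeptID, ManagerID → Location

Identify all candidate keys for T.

Attributes never on any right-hand side: {DeptID} — every candidate key must contain it.
{DeptID, ManagerID}⁺ = {Budget, DeptID, HireDate, JobTitle, Location, ManagerID, Project, Salary}, which is every attribute, so {DeptID, ManagerID} is a candidate key.
{DeptID, Project}⁺ = {Budget, DeptID, HireDate, JobTitle, Location, ManagerID, Project, Salary}, which is every attribute, so {DeptID, Project} is a candidate key.
No proper subset of any of these is a key, and no other minimal superkey exists.

{DeptID, ManagerID}, {DeptID, Project}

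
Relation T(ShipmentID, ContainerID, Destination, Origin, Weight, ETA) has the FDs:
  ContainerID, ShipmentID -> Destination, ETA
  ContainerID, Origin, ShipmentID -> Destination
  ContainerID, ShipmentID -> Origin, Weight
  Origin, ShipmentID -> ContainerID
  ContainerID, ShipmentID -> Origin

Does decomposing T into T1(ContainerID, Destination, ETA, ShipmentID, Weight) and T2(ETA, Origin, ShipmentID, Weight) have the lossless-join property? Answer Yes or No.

T1 ∩ T2 = {ETA, ShipmentID, Weight}; its closure under F is {ETA, ShipmentID, Weight}.
T1 ⊄ {ETA, ShipmentID, Weight} and T2 ⊄ {ETA, ShipmentID, Weight}, so the split is lossy.

No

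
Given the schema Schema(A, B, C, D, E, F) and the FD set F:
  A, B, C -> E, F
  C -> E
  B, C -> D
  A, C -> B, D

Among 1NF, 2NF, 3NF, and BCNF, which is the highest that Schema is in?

Candidate key: {A, C}. Prime attributes: {A, C}.
C -> E: {C}⁺ = {C, E}, which is not all of the attributes, so the left side is not a superkey — BCNF is violated.
C -> E has non-prime {E} on the right and a non-superkey on the left, so 3NF fails.
Since {C} ⊂ {A, C} and {C}⁺ ⊇ {E} with {E} non-prime, there is a partial dependency; 2NF fails.

1NF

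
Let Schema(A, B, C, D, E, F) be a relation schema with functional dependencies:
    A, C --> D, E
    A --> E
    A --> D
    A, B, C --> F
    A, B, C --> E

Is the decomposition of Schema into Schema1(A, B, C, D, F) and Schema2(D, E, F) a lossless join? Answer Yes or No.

No

Common attributes: {D, F}; their closure is {D, F}.
Schema1 ⊄ {D, F} and Schema2 ⊄ {D, F}, so the split is lossy.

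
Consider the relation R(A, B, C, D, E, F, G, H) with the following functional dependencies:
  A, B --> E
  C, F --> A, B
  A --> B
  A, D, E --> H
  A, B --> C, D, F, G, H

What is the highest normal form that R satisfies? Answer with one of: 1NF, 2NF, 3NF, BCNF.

Candidate keys: {A}, {C, F}. Prime attributes: {A, C, F}.
The left-hand side of every FD is a superkey, so BCNF is satisfied.

BCNF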